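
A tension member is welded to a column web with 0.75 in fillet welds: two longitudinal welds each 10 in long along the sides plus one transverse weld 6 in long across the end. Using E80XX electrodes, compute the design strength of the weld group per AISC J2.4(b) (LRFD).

E80XX → F_EXX = 80 ksi.
t_e = 0.707 × 0.75 = 0.5302 in.
R_nwl = 0.6 × 80 × 0.5302 × 20 = 509 kip (longitudinal, 2 welds).
R_nwt = 0.6 × 80 × 0.5302 × 6 = 152.7 kip (transverse, base value).
(i) R_nwl + R_nwt = 661.8 kip; (ii) 0.85 R_nwl + 1.5 R_nwt = 661.8 kip.
R_n = max = 661.8 kip [governs: (ii)]; φR_n = 496.3 kip.

φR_n ≈ 496 kip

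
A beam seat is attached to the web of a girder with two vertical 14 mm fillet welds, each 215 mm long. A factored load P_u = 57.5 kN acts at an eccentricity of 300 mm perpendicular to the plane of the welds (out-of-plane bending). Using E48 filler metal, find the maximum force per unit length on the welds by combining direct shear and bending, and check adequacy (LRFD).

f_max ≈ 1130 N/mm; adequate

E48XX → F_EXX = 480 MPa.
L_w = 2 × 215 = 430 mm; section modulus (unit throat) S = 2 × L²/6 = 15410 mm².
Direct shear f_v = P/L_w = 57.5×10³/430 = 133.7 N/mm.
Moment M = P × e = 57.5×10³ × 300 = 17250000 N·mm; bending f_b = M/S = 1120 N/mm.
f_max = √(f_v² + f_b²) = √(133.7² + 1120²) = 1127 N/mm.
φr_n = 0.75 × 0.6 × 480 × (0.707 × 14) = 2138 N/mm → adequate.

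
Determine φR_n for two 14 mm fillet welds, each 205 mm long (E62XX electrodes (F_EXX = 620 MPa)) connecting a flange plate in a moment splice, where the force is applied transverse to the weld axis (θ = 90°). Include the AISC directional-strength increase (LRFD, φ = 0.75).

φR_n ≈ 1700 kN

t_e = 0.707 × 14 = 9.898 mm; A_we = 9.898 × 410 = 4058 mm².
Directional factor: 1.0 + 0.5 sin^1.5(90°) = 1.5.
F_nw = 0.6 × 620 × 1.5 = 558 MPa.
φR_n = 0.75 × 558 × 4058 × 10⁻³ = 1698 kN.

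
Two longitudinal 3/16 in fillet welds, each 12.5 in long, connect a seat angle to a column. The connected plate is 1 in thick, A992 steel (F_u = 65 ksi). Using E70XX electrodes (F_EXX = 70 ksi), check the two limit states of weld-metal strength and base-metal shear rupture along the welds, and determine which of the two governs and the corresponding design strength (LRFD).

φR_n ≈ 104 kips (weld metal governs)

t_e = 0.707 × 0.1875 = 0.1326 in; L = 25 in.
Weld metal: φR_n = 0.75 × 0.6 × 70 × 0.1326 × 25 = 104.4 kips.
Base metal (shear rupture): φR_n = 0.75 × 0.6 × 65 × 1 × 25 = 731.2 kips.
Governing: weld metal.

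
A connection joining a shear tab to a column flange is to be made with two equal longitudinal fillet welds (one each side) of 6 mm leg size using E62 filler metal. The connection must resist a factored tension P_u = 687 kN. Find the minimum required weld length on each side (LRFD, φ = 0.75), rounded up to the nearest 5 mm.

L = 295 mm on each side

E62XX → F_EXX = 620 MPa.
Throat t_e = 0.707 × 6 = 4.242 mm.
φr_n = 0.75 × 0.6 × 620 × 4.242 × 10⁻³ = 1.184 kN/mm.
L_req = P_u / φr_n = 687 / 1.184 = 580.5 mm total.
Per side: 580.5 / 2 = 290.2 mm.
Round up → use L = 295 mm on each side.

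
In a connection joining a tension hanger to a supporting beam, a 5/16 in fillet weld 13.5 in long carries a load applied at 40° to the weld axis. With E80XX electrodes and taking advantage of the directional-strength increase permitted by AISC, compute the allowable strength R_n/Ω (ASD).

E80XX → F_EXX = 80 ksi.
t_e = 0.707 × 0.3125 = 0.2209 in; A_we = 0.2209 × 13.5 = 2.983 in².
Directional factor: 1.0 + 0.5 sin^1.5(40°) = 1.258.
F_nw = 0.6 × 80 × 1.258 = 60.37 ksi.
R_n/Ω = (60.37 × 2.983) / 2.0 = 90.03 kip.

R_n/Ω ≈ 90 kip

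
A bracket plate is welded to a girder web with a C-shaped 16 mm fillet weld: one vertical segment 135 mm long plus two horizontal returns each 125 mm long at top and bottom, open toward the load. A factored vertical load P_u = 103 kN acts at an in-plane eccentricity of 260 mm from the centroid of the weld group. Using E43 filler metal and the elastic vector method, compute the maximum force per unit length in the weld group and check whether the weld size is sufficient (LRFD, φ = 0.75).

E43XX → F_EXX = 430 MPa.
Total weld length L_w = 385 mm. Treat welds as unit-width lines.
Centroid: x̄ = 2×125×62.5 / 385 = 40.58 mm from the vertical weld.
Polar moment about centroid: J = I_x + I_y = [135³/12 + 2×125×67.5²] + [135×40.58² + 2(125³/12 + 125×21.92²)] = 2012000 mm³.
Direct shear f_v = P/L_w = 103×10³ / 385 = 267.5 N/mm (vertical).
Torsion M = P·e = 103×10³ × 260 = 26780000 N·mm.
Critical point at (x, y) = (84.42, 67.5) from centroid. f_tx = M·y/J = 898.4 N/mm; f_ty = M·x/J = 1124 N/mm.
Resultant f_max = √[f_tx² + (f_v + f_ty)²] = √[898.4² + (267.5 + 1124)²] = 1656 N/mm.
Capacity per unit length: φr_n = 0.75 × 0.6 × 430 × (0.707 × 16) = 2189 N/mm.
1656 ≤ 2189 → adequate.

f_max ≈ 1660 N/mm; adequate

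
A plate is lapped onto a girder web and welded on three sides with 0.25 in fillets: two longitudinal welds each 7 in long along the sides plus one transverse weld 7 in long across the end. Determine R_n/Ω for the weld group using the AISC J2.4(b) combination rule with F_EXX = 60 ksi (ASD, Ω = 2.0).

R_n/Ω ≈ 71.3 kip

t_e = 0.707 × 0.25 = 0.1767 in.
R_nwl = 0.6 × 60 × 0.1767 × 14 = 89.08 kip (longitudinal, 2 welds).
R_nwt = 0.6 × 60 × 0.1767 × 7 = 44.54 kip (transverse, base value).
(i) R_nwl + R_nwt = 133.6 kip; (ii) 0.85 R_nwl + 1.5 R_nwt = 142.5 kip.
R_n = max = 142.5 kip [governs: (ii)]; R_n/Ω = 71.27 kip.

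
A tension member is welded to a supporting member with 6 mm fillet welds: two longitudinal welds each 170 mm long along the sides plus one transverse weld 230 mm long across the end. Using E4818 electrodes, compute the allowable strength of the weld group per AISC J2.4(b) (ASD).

E48XX → F_EXX = 480 MPa.
t_e = 0.707 × 6 = 4.242 mm.
R_nwl = 0.6 × 480 × 4.242 × 340 × 10⁻³ = 415.4 kN (longitudinal, 2 welds).
R_nwt = 0.6 × 480 × 4.242 × 230 × 10⁻³ = 281 kN (transverse, base value).
(i) R_nwl + R_nwt = 696.4 kN; (ii) 0.85 R_nwl + 1.5 R_nwt = 774.6 kN.
R_n = max = 774.6 kN [governs: (ii)]; R_n/Ω = 387.3 kN.

R_n/Ω ≈ 387 kN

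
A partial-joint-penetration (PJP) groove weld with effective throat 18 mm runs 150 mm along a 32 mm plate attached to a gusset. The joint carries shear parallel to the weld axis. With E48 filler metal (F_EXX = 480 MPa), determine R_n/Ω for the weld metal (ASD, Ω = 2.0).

Effective throat (given) t_e = 18 mm.
A_we = 18 × 150 = 2700 mm².
F_nw = 0.6 F_EXX = 288 MPa.
R_n/Ω = (288 × 2700) / 2.0 × 10⁻³ = 388.8 kN.

R_n/Ω ≈ 389 kN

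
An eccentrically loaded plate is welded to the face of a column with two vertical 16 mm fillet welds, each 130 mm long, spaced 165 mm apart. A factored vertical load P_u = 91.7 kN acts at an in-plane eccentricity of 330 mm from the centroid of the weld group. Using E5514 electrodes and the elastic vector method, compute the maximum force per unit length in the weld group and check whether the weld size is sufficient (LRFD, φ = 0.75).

f_max ≈ 1780 N/mm; adequate

E55XX → F_EXX = 550 MPa.
Total weld length L_w = 260 mm. Treat welds as unit-width lines.
Polar moment about centroid: J = 2[d³/12 + d(b/2)²] = 2[130³/12 + 130×82.5²] = 2136000 mm³.
Direct shear f_v = P/L_w = 91.7×10³ / 260 = 352.7 N/mm (vertical).
Torsion M = P·e = 91.7×10³ × 330 = 30261000 N·mm.
Critical point at (x, y) = (82.5, 65) from centroid. f_tx = M·y/J = 921 N/mm; f_ty = M·x/J = 1169 N/mm.
Resultant f_max = √[f_tx² + (f_v + f_ty)²] = √[921² + (352.7 + 1169)²] = 1779 N/mm.
Capacity per unit length: φr_n = 0.75 × 0.6 × 550 × (0.707 × 16) = 2800 N/mm.
1779 ≤ 2800 → adequate.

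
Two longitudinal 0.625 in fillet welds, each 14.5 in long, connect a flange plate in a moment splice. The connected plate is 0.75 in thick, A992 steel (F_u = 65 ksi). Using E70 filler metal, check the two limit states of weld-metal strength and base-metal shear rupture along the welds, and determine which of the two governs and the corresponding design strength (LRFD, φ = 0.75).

E70XX → F_EXX = 70 ksi.
t_e = 0.707 × 0.625 = 0.4419 in; L = 29 in.
Weld metal: φR_n = 0.75 × 0.6 × 70 × 0.4419 × 29 = 403.7 kip.
Base metal (shear rupture): φR_n = 0.75 × 0.6 × 65 × 0.75 × 29 = 636.2 kip.
Governing: weld metal.

φR_n ≈ 404 kip (weld metal governs)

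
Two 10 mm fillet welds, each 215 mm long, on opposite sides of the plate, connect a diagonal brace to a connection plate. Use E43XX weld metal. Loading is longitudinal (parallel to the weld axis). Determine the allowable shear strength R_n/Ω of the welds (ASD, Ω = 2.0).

E43XX → F_EXX = 430 MPa.
Effective throat t_e = 0.707 × 10 = 7.07 mm.
Total length L = 430 mm; A_we = 7.07 × 430 = 3040 mm².
F_nw = 0.6 F_EXX = 0.6 × 430 = 258 MPa.
R_n = 258 × 3040 × 10⁻³ = 784.3 kN; R_n/Ω = 784.3/2.0 = 392.2 kN.

R_n/Ω ≈ 392 kN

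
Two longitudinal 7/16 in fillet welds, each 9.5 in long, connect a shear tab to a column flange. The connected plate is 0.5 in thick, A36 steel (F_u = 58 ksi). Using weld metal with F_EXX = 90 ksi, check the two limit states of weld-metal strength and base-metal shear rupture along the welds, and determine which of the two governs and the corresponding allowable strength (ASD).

R_n/Ω ≈ 159 kip (weld metal governs)

t_e = 0.707 × 0.4375 = 0.3093 in; L = 19 in.
Weld metal: R_n/Ω = (1/2.0) × 0.6 × 90 × 0.3093 × 19 = 158.7 kip.
Base metal (shear rupture): R_n/Ω = (1/2.0) × 0.6 × 58 × 0.5 × 19 = 165.3 kip.
Governing: weld metal.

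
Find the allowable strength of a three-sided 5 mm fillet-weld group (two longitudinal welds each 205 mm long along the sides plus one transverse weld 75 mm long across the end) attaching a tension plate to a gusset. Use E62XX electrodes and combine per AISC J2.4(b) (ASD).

R_n/Ω ≈ 319 kN

E62XX → F_EXX = 620 MPa.
t_e = 0.707 × 5 = 3.535 mm.
R_nwl = 0.6 × 620 × 3.535 × 410 × 10⁻³ = 539.2 kN (longitudinal, 2 welds).
R_nwt = 0.6 × 620 × 3.535 × 75 × 10⁻³ = 98.63 kN (transverse, base value).
(i) R_nwl + R_nwt = 637.8 kN; (ii) 0.85 R_nwl + 1.5 R_nwt = 606.2 kN.
R_n = max = 637.8 kN [governs: (i)]; R_n/Ω = 318.9 kN.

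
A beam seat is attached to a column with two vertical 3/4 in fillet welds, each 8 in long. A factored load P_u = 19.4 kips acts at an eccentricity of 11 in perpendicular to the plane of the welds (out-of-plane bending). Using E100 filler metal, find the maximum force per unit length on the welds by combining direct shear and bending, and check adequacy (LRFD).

f_max ≈ 10.1 kip/in; adequate

E100XX → F_EXX = 100 ksi.
L_w = 2 × 8 = 16 in; section modulus (unit throat) S = 2 × L²/6 = 21.33 in².
Direct shear f_v = P/L_w = 19.4/16 = 1.212 kip/in.
Moment M = P × e = 19.4 × 11 = 213.4 kip·in; bending f_b = M/S = 10 kip/in.
f_max = √(f_v² + f_b²) = √(1.212² + 10²) = 10.08 kip/in.
φr_n = 0.75 × 0.6 × 100 × (0.707 × 0.75) = 23.86 kip/in → adequate.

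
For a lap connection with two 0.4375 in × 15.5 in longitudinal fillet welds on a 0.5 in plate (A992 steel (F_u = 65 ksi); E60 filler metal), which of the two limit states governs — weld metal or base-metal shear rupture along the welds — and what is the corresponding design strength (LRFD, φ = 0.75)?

φR_n ≈ 259 kips (weld metal governs)

E60XX → F_EXX = 60 ksi.
t_e = 0.707 × 0.4375 = 0.3093 in; L = 31 in.
Weld metal: φR_n = 0.75 × 0.6 × 60 × 0.3093 × 31 = 258.9 kips.
Base metal (shear rupture): φR_n = 0.75 × 0.6 × 65 × 0.5 × 31 = 453.4 kips.
Governing: weld metal.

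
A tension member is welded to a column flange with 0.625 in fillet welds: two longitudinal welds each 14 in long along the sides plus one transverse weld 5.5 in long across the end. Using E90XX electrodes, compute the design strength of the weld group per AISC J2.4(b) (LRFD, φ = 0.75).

φR_n ≈ 600 kips

E90XX → F_EXX = 90 ksi.
t_e = 0.707 × 0.625 = 0.4419 in.
R_nwl = 0.6 × 90 × 0.4419 × 28 = 668.1 kips (longitudinal, 2 welds).
R_nwt = 0.6 × 90 × 0.4419 × 5.5 = 131.2 kips (transverse, base value).
(i) R_nwl + R_nwt = 799.4 kips; (ii) 0.85 R_nwl + 1.5 R_nwt = 764.8 kips.
R_n = max = 799.4 kips [governs: (i)]; φR_n = 599.5 kips.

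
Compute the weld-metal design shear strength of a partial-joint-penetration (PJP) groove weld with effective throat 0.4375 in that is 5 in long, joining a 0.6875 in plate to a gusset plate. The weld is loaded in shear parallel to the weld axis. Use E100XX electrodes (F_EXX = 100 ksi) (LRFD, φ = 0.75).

φR_n ≈ 98.4 kips

Effective throat (given) t_e = 0.4375 in.
A_we = 0.4375 × 5 = 2.188 in².
F_nw = 0.6 F_EXX = 60 ksi.
φR_n = 0.75 × 60 × 2.188 = 98.44 kips.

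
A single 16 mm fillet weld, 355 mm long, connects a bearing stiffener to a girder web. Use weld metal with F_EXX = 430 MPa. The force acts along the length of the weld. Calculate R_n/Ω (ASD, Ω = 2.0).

Effective throat t_e = 0.707 × 16 = 11.31 mm.
Total length L = 355 mm; A_we = 11.31 × 355 = 4016 mm².
F_nw = 0.6 F_EXX = 0.6 × 430 = 258 MPa.
R_n = 258 × 4016 × 10⁻³ = 1036 kN; R_n/Ω = 1036/2.0 = 518 kN.

R_n/Ω ≈ 518 kN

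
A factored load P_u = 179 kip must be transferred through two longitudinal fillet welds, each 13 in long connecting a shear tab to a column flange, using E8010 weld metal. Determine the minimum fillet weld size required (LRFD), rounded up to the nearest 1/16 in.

w = 5/16 in

E80XX → F_EXX = 80 ksi.
Total weld length L = 26 in.
Required throat t_e = P_u / (φ × 0.6 F_EXX × L) = 179 / (0.75 × 0.6 × 80 × 26) = 0.1912 in.
Required leg w = t_e / 0.707 = 0.2705 in → use 5/16 in.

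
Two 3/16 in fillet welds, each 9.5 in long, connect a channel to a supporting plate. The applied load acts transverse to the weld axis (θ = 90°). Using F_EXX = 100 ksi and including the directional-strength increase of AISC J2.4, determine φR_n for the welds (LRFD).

φR_n ≈ 170 kips

t_e = 0.707 × 0.1875 = 0.1326 in; A_we = 0.1326 × 19 = 2.519 in².
Directional factor: 1.0 + 0.5 sin^1.5(90°) = 1.5.
F_nw = 0.6 × 100 × 1.5 = 90 ksi.
φR_n = 0.75 × 90 × 2.519 = 170 kips.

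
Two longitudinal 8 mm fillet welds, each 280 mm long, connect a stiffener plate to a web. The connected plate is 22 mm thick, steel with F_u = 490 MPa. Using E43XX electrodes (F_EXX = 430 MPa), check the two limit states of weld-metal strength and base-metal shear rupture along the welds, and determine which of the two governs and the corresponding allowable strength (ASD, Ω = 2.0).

t_e = 0.707 × 8 = 5.656 mm; L = 560 mm.
Weld metal: R_n/Ω = (1/2.0) × 0.6 × 430 × 5.656 × 560 × 10⁻³ = 408.6 kN.
Base metal (shear rupture): R_n/Ω = (1/2.0) × 0.6 × 490 × 22 × 560 × 10⁻³ = 1811 kN.
Governing: weld metal.

R_n/Ω ≈ 409 kN (weld metal governs)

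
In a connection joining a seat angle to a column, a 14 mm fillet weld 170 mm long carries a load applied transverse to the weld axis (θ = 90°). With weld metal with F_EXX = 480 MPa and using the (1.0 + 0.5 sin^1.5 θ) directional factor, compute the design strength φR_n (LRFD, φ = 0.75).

φR_n ≈ 545 kN

t_e = 0.707 × 14 = 9.898 mm; A_we = 9.898 × 170 = 1683 mm².
Directional factor: 1.0 + 0.5 sin^1.5(90°) = 1.5.
F_nw = 0.6 × 480 × 1.5 = 432 MPa.
φR_n = 0.75 × 432 × 1683 × 10⁻³ = 545.2 kN.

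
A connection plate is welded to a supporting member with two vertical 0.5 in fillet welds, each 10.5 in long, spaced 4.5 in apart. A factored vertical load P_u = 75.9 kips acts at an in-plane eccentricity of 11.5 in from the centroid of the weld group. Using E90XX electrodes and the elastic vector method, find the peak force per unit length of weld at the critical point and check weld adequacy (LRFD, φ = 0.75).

E90XX → F_EXX = 90 ksi.
Total weld length L_w = 21 in. Treat welds as unit-width lines.
Polar moment about centroid: J = 2[d³/12 + d(b/2)²] = 2[10.5³/12 + 10.5×2.25²] = 299.2 in³.
Direct shear f_v = P/L_w = 75.9 / 21 = 3.614 kip/in (vertical).
Torsion M = P·e = 75.9 × 11.5 = 872.85 kip·in.
Critical point at (x, y) = (2.25, 5.25) from centroid. f_tx = M·y/J = 15.31 kip/in; f_ty = M·x/J = 6.563 kip/in.
Resultant f_max = √[f_tx² + (f_v + f_ty)²] = √[15.31² + (3.614 + 6.563)²] = 18.39 kip/in.
Capacity per unit length: φr_n = 0.75 × 0.6 × 90 × (0.707 × 0.5) = 14.32 kip/in.
18.39 > 14.32 → NOT adequate.

f_max ≈ 18.4 kip/in; NOT adequate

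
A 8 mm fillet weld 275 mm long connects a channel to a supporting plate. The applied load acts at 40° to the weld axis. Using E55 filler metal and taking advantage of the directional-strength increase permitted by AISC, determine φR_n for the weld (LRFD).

φR_n ≈ 484 kN

E55XX → F_EXX = 550 MPa.
t_e = 0.707 × 8 = 5.656 mm; A_we = 5.656 × 275 = 1555 mm².
Directional factor: 1.0 + 0.5 sin^1.5(40°) = 1.258.
F_nw = 0.6 × 550 × 1.258 = 415 MPa.
φR_n = 0.75 × 415 × 1555 × 10⁻³ = 484.2 kN.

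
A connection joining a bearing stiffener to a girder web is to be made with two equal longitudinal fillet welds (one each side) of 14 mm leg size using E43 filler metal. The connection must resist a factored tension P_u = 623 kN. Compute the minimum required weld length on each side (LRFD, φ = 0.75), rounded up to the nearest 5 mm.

E43XX → F_EXX = 430 MPa.
Throat t_e = 0.707 × 14 = 9.898 mm.
φr_n = 0.75 × 0.6 × 430 × 9.898 × 10⁻³ = 1.915 kN/mm.
L_req = P_u / φr_n = 623 / 1.915 = 325.3 mm total.
Per side: 325.3 / 2 = 162.6 mm.
Round up → use L = 165 mm on each side.

L = 165 mm on each side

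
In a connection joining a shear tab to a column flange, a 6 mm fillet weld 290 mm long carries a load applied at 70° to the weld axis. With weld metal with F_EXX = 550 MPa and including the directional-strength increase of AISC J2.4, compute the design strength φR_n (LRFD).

φR_n ≈ 443 kN

t_e = 0.707 × 6 = 4.242 mm; A_we = 4.242 × 290 = 1230 mm².
Directional factor: 1.0 + 0.5 sin^1.5(70°) = 1.455.
F_nw = 0.6 × 550 × 1.455 = 480.3 MPa.
φR_n = 0.75 × 480.3 × 1230 × 10⁻³ = 443.1 kN.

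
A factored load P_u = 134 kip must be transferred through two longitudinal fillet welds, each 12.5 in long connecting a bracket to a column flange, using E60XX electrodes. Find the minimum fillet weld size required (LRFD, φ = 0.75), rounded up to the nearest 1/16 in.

E60XX → F_EXX = 60 ksi.
Total weld length L = 25 in.
Required throat t_e = P_u / (φ × 0.6 F_EXX × L) = 134 / (0.75 × 0.6 × 60 × 25) = 0.1985 in.
Required leg w = t_e / 0.707 = 0.2808 in → use 5/16 in.

w = 5/16 in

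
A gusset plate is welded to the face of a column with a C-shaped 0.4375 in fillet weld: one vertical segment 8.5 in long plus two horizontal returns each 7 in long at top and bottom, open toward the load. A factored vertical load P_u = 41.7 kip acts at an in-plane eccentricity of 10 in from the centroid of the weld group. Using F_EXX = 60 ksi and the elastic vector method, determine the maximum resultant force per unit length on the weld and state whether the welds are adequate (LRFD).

Total weld length L_w = 22.5 in. Treat welds as unit-width lines.
Centroid: x̄ = 2×7×3.5 / 22.5 = 2.178 in from the vertical weld.
Polar moment about centroid: J = I_x + I_y = [8.5³/12 + 2×7×4.25²] + [8.5×2.178² + 2(7³/12 + 7×1.322²)] = 426 in³.
Direct shear f_v = P/L_w = 41.7 / 22.5 = 1.853 kip/in (vertical).
Torsion M = P·e = 41.7 × 10 = 417 kip·in.
Critical point at (x, y) = (4.822, 4.25) from centroid. f_tx = M·y/J = 4.16 kip/in; f_ty = M·x/J = 4.72 kip/in.
Resultant f_max = √[f_tx² + (f_v + f_ty)²] = √[4.16² + (1.853 + 4.72)²] = 7.779 kip/in.
Capacity per unit length: φr_n = 0.75 × 0.6 × 60 × (0.707 × 0.4375) = 8.351 kip/in.
7.779 ≤ 8.351 → adequate.

f_max ≈ 7.78 kip/in; adequate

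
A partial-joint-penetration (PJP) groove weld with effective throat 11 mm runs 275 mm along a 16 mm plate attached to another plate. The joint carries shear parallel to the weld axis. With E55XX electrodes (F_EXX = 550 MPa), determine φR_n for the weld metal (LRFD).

φR_n ≈ 749 kN

Effective throat (given) t_e = 11 mm.
A_we = 11 × 275 = 3025 mm².
F_nw = 0.6 F_EXX = 330 MPa.
φR_n = 0.75 × 330 × 3025 × 10⁻³ = 748.7 kN.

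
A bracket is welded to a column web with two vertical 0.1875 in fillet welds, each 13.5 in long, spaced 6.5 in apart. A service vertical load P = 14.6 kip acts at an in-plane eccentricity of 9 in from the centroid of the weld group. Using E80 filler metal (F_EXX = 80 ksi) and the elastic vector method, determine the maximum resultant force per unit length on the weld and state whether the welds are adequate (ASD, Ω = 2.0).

f_max ≈ 1.72 kip/in; adequate

Total weld length L_w = 27 in. Treat welds as unit-width lines.
Polar moment about centroid: J = 2[d³/12 + d(b/2)²] = 2[13.5³/12 + 13.5×3.25²] = 695.2 in³.
Direct shear f_v = P/L_w = 14.6 / 27 = 0.5407 kip/in (vertical).
Torsion M = P·e = 14.6 × 9 = 131.4 kip·in.
Critical point at (x, y) = (3.25, 6.75) from centroid. f_tx = M·y/J = 1.276 kip/in; f_ty = M·x/J = 0.6142 kip/in.
Resultant f_max = √[f_tx² + (f_v + f_ty)²] = √[1.276² + (0.5407 + 0.6142)²] = 1.721 kip/in.
Capacity per unit length: r_n/Ω = (1/2.0) × 0.6 × 80 × (0.707 × 0.1875) = 3.181 kip/in.
1.721 ≤ 3.181 → adequate.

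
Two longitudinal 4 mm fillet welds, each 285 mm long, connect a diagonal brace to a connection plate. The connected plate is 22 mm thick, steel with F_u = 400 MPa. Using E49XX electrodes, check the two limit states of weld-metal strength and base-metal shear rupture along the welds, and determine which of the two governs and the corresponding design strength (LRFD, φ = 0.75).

φR_n ≈ 355 kN (weld metal governs)

E49XX → F_EXX = 490 MPa.
t_e = 0.707 × 4 = 2.828 mm; L = 570 mm.
Weld metal: φR_n = 0.75 × 0.6 × 490 × 2.828 × 570 × 10⁻³ = 355.4 kN.
Base metal (shear rupture): φR_n = 0.75 × 0.6 × 400 × 22 × 570 × 10⁻³ = 2257 kN.
Governing: weld metal.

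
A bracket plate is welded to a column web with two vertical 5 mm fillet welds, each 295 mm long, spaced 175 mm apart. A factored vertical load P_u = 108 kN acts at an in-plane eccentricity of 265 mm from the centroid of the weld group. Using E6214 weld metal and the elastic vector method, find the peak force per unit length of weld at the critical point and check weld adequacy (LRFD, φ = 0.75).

E62XX → F_EXX = 620 MPa.
Total weld length L_w = 590 mm. Treat welds as unit-width lines.
Polar moment about centroid: J = 2[d³/12 + d(b/2)²] = 2[295³/12 + 295×87.5²] = 8796000 mm³.
Direct shear f_v = P/L_w = 108×10³ / 590 = 183.1 N/mm (vertical).
Torsion M = P·e = 108×10³ × 265 = 28620000 N·mm.
Critical point at (x, y) = (87.5, 147.5) from centroid. f_tx = M·y/J = 479.9 N/mm; f_ty = M·x/J = 284.7 N/mm.
Resultant f_max = √[f_tx² + (f_v + f_ty)²] = √[479.9² + (183.1 + 284.7)²] = 670.2 N/mm.
Capacity per unit length: φr_n = 0.75 × 0.6 × 620 × (0.707 × 5) = 986.3 N/mm.
670.2 ≤ 986.3 → adequate.

f_max ≈ 670 N/mm; adequate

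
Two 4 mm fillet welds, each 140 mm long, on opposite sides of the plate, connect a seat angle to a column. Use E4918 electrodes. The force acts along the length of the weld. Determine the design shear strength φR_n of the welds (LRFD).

φR_n ≈ 175 kN

E49XX → F_EXX = 490 MPa.
Effective throat t_e = 0.707 × 4 = 2.828 mm.
Total length L = 280 mm; A_we = 2.828 × 280 = 791.8 mm².
F_nw = 0.6 F_EXX = 0.6 × 490 = 294 MPa.
φR_n = 0.75 × 294 × 791.8 × 10⁻³ = 174.6 kN.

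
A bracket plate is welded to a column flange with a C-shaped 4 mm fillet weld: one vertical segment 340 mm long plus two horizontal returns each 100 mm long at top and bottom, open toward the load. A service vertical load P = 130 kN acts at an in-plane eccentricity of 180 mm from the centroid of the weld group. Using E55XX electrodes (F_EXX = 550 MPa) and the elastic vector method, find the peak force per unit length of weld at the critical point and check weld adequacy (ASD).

Total weld length L_w = 540 mm. Treat welds as unit-width lines.
Centroid: x̄ = 2×100×50 / 540 = 18.52 mm from the vertical weld.
Polar moment about centroid: J = I_x + I_y = [340³/12 + 2×100×170²] + [340×18.52² + 2(100³/12 + 100×31.48²)] = 9537000 mm³.
Direct shear f_v = P/L_w = 130×10³ / 540 = 240.7 N/mm (vertical).
Torsion M = P·e = 130×10³ × 180 = 23400000 N·mm.
Critical point at (x, y) = (81.48, 170) from centroid. f_tx = M·y/J = 417.1 N/mm; f_ty = M·x/J = 199.9 N/mm.
Resultant f_max = √[f_tx² + (f_v + f_ty)²] = √[417.1² + (240.7 + 199.9)²] = 606.8 N/mm.
Capacity per unit length: r_n/Ω = (1/2.0) × 0.6 × 550 × (0.707 × 4) = 466.6 N/mm.
606.8 > 466.6 → NOT adequate.

f_max ≈ 607 N/mm; NOT adequate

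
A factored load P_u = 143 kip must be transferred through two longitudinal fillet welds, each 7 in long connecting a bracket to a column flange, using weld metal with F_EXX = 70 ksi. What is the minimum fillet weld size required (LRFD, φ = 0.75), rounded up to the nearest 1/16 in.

w = 1/2 in

Total weld length L = 14 in.
Required throat t_e = P_u / (φ × 0.6 F_EXX × L) = 143 / (0.75 × 0.6 × 70 × 14) = 0.3243 in.
Required leg w = t_e / 0.707 = 0.4586 in → use 1/2 in.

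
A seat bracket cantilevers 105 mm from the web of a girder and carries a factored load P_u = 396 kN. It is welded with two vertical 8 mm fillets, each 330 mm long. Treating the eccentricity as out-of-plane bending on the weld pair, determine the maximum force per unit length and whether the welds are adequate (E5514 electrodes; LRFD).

f_max ≈ 1290 N/mm; adequate

E55XX → F_EXX = 550 MPa.
L_w = 2 × 330 = 660 mm; section modulus (unit throat) S = 2 × L²/6 = 36300 mm².
Direct shear f_v = P/L_w = 396×10³/660 = 600 N/mm.
Moment M = P × e = 396×10³ × 105 = 41580000 N·mm; bending f_b = M/S = 1145 N/mm.
f_max = √(f_v² + f_b²) = √(600² + 1145²) = 1293 N/mm.
φr_n = 0.75 × 0.6 × 550 × (0.707 × 8) = 1400 N/mm → adequate.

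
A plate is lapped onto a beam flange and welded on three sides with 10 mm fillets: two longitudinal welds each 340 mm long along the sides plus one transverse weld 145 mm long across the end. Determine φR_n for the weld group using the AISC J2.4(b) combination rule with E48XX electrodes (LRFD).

φR_n ≈ 1260 kN

E48XX → F_EXX = 480 MPa.
t_e = 0.707 × 10 = 7.07 mm.
R_nwl = 0.6 × 480 × 7.07 × 680 × 10⁻³ = 1385 kN (longitudinal, 2 welds).
R_nwt = 0.6 × 480 × 7.07 × 145 × 10⁻³ = 295.2 kN (transverse, base value).
(i) R_nwl + R_nwt = 1680 kN; (ii) 0.85 R_nwl + 1.5 R_nwt = 1620 kN.
R_n = max = 1680 kN [governs: (i)]; φR_n = 1260 kN.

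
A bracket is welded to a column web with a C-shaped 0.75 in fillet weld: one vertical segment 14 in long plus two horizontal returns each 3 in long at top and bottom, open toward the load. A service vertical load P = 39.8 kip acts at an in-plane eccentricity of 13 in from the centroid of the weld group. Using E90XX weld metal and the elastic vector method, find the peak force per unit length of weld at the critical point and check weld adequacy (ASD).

E90XX → F_EXX = 90 ksi.
Total weld length L_w = 20 in. Treat welds as unit-width lines.
Centroid: x̄ = 2×3×1.5 / 20 = 0.45 in from the vertical weld.
Polar moment about centroid: J = I_x + I_y = [14³/12 + 2×3×7²] + [14×0.45² + 2(3³/12 + 3×1.05²)] = 536.6 in³.
Direct shear f_v = P/L_w = 39.8 / 20 = 1.99 kip/in (vertical).
Torsion M = P·e = 39.8 × 13 = 517.4 kip·in.
Critical point at (x, y) = (2.55, 7) from centroid. f_tx = M·y/J = 6.749 kip/in; f_ty = M·x/J = 2.459 kip/in.
Resultant f_max = √[f_tx² + (f_v + f_ty)²] = √[6.749² + (1.99 + 2.459)²] = 8.084 kip/in.
Capacity per unit length: r_n/Ω = (1/2.0) × 0.6 × 90 × (0.707 × 0.75) = 14.32 kip/in.
8.084 ≤ 14.32 → adequate.

f_max ≈ 8.08 kip/in; adequate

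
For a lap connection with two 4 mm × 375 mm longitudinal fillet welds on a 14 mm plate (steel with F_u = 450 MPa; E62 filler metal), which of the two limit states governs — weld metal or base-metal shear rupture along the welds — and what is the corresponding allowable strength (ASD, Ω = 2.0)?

R_n/Ω ≈ 395 kN (weld metal governs)

E62XX → F_EXX = 620 MPa.
t_e = 0.707 × 4 = 2.828 mm; L = 750 mm.
Weld metal: R_n/Ω = (1/2.0) × 0.6 × 620 × 2.828 × 750 × 10⁻³ = 394.5 kN.
Base metal (shear rupture): R_n/Ω = (1/2.0) × 0.6 × 450 × 14 × 750 × 10⁻³ = 1418 kN.
Governing: weld metal.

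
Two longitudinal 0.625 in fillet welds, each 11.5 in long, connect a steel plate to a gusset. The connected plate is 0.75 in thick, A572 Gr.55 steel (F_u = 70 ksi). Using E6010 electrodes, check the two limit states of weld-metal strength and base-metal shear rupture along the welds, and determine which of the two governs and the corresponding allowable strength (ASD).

E60XX → F_EXX = 60 ksi.
t_e = 0.707 × 0.625 = 0.4419 in; L = 23 in.
Weld metal: R_n/Ω = (1/2.0) × 0.6 × 60 × 0.4419 × 23 = 182.9 kip.
Base metal (shear rupture): R_n/Ω = (1/2.0) × 0.6 × 70 × 0.75 × 23 = 362.2 kip.
Governing: weld metal.

R_n/Ω ≈ 183 kip (weld metal governs)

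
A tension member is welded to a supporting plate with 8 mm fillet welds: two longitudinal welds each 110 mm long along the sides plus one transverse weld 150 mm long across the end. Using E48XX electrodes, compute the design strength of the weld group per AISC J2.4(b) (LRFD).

φR_n ≈ 503 kN

E48XX → F_EXX = 480 MPa.
t_e = 0.707 × 8 = 5.656 mm.
R_nwl = 0.6 × 480 × 5.656 × 220 × 10⁻³ = 358.4 kN (longitudinal, 2 welds).
R_nwt = 0.6 × 480 × 5.656 × 150 × 10⁻³ = 244.3 kN (transverse, base value).
(i) R_nwl + R_nwt = 602.7 kN; (ii) 0.85 R_nwl + 1.5 R_nwt = 671.1 kN.
R_n = max = 671.1 kN [governs: (ii)]; φR_n = 503.3 kN.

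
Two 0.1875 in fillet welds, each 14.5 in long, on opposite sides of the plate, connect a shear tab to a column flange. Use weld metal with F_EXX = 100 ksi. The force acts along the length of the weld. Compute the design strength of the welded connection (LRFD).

φR_n ≈ 173 kips

Effective throat t_e = 0.707 × 0.1875 = 0.1326 in.
Total length L = 29 in; A_we = 0.1326 × 29 = 3.844 in².
F_nw = 0.6 F_EXX = 0.6 × 100 = 60 ksi.
φR_n = 0.75 × 60 × 3.844 = 173 kips.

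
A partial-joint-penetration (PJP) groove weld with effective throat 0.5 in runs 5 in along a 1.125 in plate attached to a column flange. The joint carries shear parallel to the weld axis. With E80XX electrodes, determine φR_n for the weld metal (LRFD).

φR_n ≈ 90 kips

E80XX → F_EXX = 80 ksi.
Effective throat (given) t_e = 0.5 in.
A_we = 0.5 × 5 = 2.5 in².
F_nw = 0.6 F_EXX = 48 ksi.
φR_n = 0.75 × 48 × 2.5 = 90 kips.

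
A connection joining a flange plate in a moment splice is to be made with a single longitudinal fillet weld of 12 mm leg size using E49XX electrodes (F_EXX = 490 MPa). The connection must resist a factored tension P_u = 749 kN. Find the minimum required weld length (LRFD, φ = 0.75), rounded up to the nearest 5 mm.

Throat t_e = 0.707 × 12 = 8.484 mm.
φr_n = 0.75 × 0.6 × 490 × 8.484 × 10⁻³ = 1.871 kN/mm.
L_req = P_u / φr_n = 749 / 1.871 = 400.4 mm total.
Round up → use L = 405 mm.

L = 405 mm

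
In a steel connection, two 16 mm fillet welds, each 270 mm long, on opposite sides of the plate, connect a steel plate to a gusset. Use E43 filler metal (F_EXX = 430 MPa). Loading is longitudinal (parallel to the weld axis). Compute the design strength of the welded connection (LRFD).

Effective throat t_e = 0.707 × 16 = 11.31 mm.
Total length L = 540 mm; A_we = 11.31 × 540 = 6108 mm².
F_nw = 0.6 F_EXX = 0.6 × 430 = 258 MPa.
φR_n = 0.75 × 258 × 6108 × 10⁻³ = 1182 kN.

φR_n ≈ 1180 kN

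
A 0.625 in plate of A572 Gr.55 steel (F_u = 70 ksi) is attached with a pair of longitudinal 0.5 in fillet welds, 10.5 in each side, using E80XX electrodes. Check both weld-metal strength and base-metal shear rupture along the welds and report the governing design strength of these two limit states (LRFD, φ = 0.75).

φR_n ≈ 267 kip (weld metal governs)

E80XX → F_EXX = 80 ksi.
t_e = 0.707 × 0.5 = 0.3535 in; L = 21 in.
Weld metal: φR_n = 0.75 × 0.6 × 80 × 0.3535 × 21 = 267.2 kip.
Base metal (shear rupture): φR_n = 0.75 × 0.6 × 70 × 0.625 × 21 = 413.4 kip.
Governing: weld metal.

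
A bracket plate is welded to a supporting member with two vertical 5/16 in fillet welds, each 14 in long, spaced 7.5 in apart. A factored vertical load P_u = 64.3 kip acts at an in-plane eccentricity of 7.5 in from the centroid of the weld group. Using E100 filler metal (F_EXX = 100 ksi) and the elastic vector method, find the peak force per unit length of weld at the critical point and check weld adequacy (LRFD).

Total weld length L_w = 28 in. Treat welds as unit-width lines.
Polar moment about centroid: J = 2[d³/12 + d(b/2)²] = 2[14³/12 + 14×3.75²] = 851.1 in³.
Direct shear f_v = P/L_w = 64.3 / 28 = 2.296 kip/in (vertical).
Torsion M = P·e = 64.3 × 7.5 = 482.25 kip·in.
Critical point at (x, y) = (3.75, 7) from centroid. f_tx = M·y/J = 3.966 kip/in; f_ty = M·x/J = 2.125 kip/in.
Resultant f_max = √[f_tx² + (f_v + f_ty)²] = √[3.966² + (2.296 + 2.125)²] = 5.94 kip/in.
Capacity per unit length: φr_n = 0.75 × 0.6 × 100 × (0.707 × 0.3125) = 9.942 kip/in.
5.94 ≤ 9.942 → adequate.

f_max ≈ 5.94 kip/in; adequate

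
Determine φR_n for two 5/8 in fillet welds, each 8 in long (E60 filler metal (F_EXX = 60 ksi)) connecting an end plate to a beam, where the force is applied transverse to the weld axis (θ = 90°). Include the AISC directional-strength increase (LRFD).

t_e = 0.707 × 0.625 = 0.4419 in; A_we = 0.4419 × 16 = 7.07 in².
Directional factor: 1.0 + 0.5 sin^1.5(90°) = 1.5.
F_nw = 0.6 × 60 × 1.5 = 54 ksi.
φR_n = 0.75 × 54 × 7.07 = 286.3 kips.

φR_n ≈ 286 kips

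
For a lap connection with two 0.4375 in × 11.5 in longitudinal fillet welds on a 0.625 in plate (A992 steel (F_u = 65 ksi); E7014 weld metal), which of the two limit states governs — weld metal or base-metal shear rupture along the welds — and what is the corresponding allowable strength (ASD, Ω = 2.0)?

R_n/Ω ≈ 149 kips (weld metal governs)

E70XX → F_EXX = 70 ksi.
t_e = 0.707 × 0.4375 = 0.3093 in; L = 23 in.
Weld metal: R_n/Ω = (1/2.0) × 0.6 × 70 × 0.3093 × 23 = 149.4 kips.
Base metal (shear rupture): R_n/Ω = (1/2.0) × 0.6 × 65 × 0.625 × 23 = 280.3 kips.
Governing: weld metal.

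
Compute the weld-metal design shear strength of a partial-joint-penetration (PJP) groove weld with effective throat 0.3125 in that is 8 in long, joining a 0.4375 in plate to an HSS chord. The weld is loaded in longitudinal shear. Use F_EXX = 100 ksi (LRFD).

Effective throat (given) t_e = 0.3125 in.
A_we = 0.3125 × 8 = 2.5 in².
F_nw = 0.6 F_EXX = 60 ksi.
φR_n = 0.75 × 60 × 2.5 = 112.5 kip.

φR_n ≈ 112 kip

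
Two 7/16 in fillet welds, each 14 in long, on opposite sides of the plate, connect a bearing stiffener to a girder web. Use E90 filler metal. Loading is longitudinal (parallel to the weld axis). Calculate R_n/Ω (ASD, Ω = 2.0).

E90XX → F_EXX = 90 ksi.
Effective throat t_e = 0.707 × 0.4375 = 0.3093 in.
Total length L = 28 in; A_we = 0.3093 × 28 = 8.661 in².
F_nw = 0.6 F_EXX = 0.6 × 90 = 54 ksi.
R_n = 54 × 8.661 = 467.7 kip; R_n/Ω = 467.7/2.0 = 233.8 kip.

R_n/Ω ≈ 234 kip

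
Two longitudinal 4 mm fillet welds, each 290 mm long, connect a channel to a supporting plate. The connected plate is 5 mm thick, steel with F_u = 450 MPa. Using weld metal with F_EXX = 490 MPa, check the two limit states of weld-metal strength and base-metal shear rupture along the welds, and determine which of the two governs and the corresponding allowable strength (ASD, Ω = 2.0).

t_e = 0.707 × 4 = 2.828 mm; L = 580 mm.
Weld metal: R_n/Ω = (1/2.0) × 0.6 × 490 × 2.828 × 580 × 10⁻³ = 241.1 kN.
Base metal (shear rupture): R_n/Ω = (1/2.0) × 0.6 × 450 × 5 × 580 × 10⁻³ = 391.5 kN.
Governing: weld metal.

R_n/Ω ≈ 241 kN (weld metal governs)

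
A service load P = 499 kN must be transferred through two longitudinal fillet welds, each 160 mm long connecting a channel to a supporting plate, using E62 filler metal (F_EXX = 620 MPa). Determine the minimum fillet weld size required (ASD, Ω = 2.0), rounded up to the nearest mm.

w = 12 mm

Total weld length L = 320 mm.
Required throat t_e = P × Ω / (0.6 F_EXX × L) = 499 × 2.0 / (0.6 × 620 × 320 × 10⁻³) = 8.384 mm.
Required leg w = t_e / 0.707 = 11.86 mm → use 12 mm.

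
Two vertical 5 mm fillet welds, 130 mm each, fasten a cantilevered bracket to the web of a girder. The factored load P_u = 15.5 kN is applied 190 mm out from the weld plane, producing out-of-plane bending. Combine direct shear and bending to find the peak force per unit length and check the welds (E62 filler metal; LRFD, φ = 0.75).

E62XX → F_EXX = 620 MPa.
L_w = 2 × 130 = 260 mm; section modulus (unit throat) S = 2 × L²/6 = 5633 mm².
Direct shear f_v = P/L_w = 15.5×10³/260 = 59.62 N/mm.
Moment M = P × e = 15.5×10³ × 190 = 2945000 N·mm; bending f_b = M/S = 522.8 N/mm.
f_max = √(f_v² + f_b²) = √(59.62² + 522.8²) = 526.2 N/mm.
φr_n = 0.75 × 0.6 × 620 × (0.707 × 5) = 986.3 N/mm → adequate.

f_max ≈ 526 N/mm; adequate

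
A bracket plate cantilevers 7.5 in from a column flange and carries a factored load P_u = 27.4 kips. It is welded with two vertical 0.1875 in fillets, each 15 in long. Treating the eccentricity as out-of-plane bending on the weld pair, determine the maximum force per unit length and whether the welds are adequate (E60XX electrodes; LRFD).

f_max ≈ 2.89 kip/in; adequate

E60XX → F_EXX = 60 ksi.
L_w = 2 × 15 = 30 in; section modulus (unit throat) S = 2 × L²/6 = 75 in².
Direct shear f_v = P/L_w = 27.4/30 = 0.9133 kip/in.
Moment M = P × e = 27.4 × 7.5 = 205.5 kip·in; bending f_b = M/S = 2.74 kip/in.
f_max = √(f_v² + f_b²) = √(0.9133² + 2.74²) = 2.888 kip/in.
φr_n = 0.75 × 0.6 × 60 × (0.707 × 0.1875) = 3.579 kip/in → adequate.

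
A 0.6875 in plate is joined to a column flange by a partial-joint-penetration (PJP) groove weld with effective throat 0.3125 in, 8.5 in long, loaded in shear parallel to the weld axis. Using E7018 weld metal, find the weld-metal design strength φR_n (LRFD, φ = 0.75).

φR_n ≈ 83.7 kips

E70XX → F_EXX = 70 ksi.
Effective throat (given) t_e = 0.3125 in.
A_we = 0.3125 × 8.5 = 2.656 in².
F_nw = 0.6 F_EXX = 42 ksi.
φR_n = 0.75 × 42 × 2.656 = 83.67 kips.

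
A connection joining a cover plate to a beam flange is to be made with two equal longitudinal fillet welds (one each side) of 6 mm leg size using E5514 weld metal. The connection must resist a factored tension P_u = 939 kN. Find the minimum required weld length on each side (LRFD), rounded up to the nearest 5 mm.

E55XX → F_EXX = 550 MPa.
Throat t_e = 0.707 × 6 = 4.242 mm.
φr_n = 0.75 × 0.6 × 550 × 4.242 × 10⁻³ = 1.05 kN/mm.
L_req = P_u / φr_n = 939 / 1.05 = 894.4 mm total.
Per side: 894.4 / 2 = 447.2 mm.
Round up → use L = 450 mm on each side.

L = 450 mm on each side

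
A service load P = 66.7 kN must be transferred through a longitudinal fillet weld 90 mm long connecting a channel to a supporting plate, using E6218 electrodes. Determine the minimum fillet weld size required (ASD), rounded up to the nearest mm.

w = 6 mm

E62XX → F_EXX = 620 MPa.
Total weld length L = 90 mm.
Required throat t_e = P × Ω / (0.6 F_EXX × L) = 66.7 × 2.0 / (0.6 × 620 × 90 × 10⁻³) = 3.984 mm.
Required leg w = t_e / 0.707 = 5.636 mm → use 6 mm.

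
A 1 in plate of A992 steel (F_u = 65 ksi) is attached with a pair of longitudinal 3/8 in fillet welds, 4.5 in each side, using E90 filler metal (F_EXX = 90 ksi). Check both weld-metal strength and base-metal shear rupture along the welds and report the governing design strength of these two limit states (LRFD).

φR_n ≈ 96.6 kip (weld metal governs)

t_e = 0.707 × 0.375 = 0.2651 in; L = 9 in.
Weld metal: φR_n = 0.75 × 0.6 × 90 × 0.2651 × 9 = 96.64 kip.
Base metal (shear rupture): φR_n = 0.75 × 0.6 × 65 × 1 × 9 = 263.2 kip.
Governing: weld metal.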